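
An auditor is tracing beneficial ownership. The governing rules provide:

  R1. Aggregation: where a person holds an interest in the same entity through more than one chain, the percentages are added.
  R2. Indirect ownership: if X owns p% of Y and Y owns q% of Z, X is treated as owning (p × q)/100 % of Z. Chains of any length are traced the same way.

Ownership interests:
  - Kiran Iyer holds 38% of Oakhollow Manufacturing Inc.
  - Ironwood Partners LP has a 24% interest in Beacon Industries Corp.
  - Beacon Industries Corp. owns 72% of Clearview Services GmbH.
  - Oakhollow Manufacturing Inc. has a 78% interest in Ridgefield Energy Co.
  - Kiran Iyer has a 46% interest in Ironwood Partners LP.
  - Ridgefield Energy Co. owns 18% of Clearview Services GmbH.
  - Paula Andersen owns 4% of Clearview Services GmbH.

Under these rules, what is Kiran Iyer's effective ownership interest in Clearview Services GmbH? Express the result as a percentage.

Chain via Ironwood Partners LP → Beacon Industries Corp. (R2): 46% × 24% × 72% = 7.9488% of Clearview Services GmbH.
Chain via Oakhollow Manufacturing Inc. → Ridgefield Energy Co. (R2): 38% × 78% × 18% = 5.3352% of Clearview Services GmbH.
Aggregating (R1): 7.9488% + 5.3352% = 13.284%.

13.284%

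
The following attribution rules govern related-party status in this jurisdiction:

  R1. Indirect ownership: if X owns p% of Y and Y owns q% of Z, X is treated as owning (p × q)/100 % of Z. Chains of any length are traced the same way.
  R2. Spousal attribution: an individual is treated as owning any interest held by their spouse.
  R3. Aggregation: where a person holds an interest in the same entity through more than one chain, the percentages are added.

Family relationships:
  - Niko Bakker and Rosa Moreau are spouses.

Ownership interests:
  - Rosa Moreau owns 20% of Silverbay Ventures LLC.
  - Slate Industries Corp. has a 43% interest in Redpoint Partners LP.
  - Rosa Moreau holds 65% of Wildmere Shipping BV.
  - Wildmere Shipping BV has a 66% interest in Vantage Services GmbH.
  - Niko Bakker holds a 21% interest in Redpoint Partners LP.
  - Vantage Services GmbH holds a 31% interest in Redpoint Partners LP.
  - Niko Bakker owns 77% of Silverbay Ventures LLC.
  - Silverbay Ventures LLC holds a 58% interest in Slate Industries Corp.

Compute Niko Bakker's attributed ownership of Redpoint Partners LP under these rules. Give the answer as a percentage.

By spousal attribution (R2), Niko Bakker is treated as also owning Rosa Moreau's interest in Silverbay Ventures LLC, giving 77% + 20% = 97%.
By spousal attribution (R2), Niko Bakker is treated as owning Rosa Moreau's 65% interest in Wildmere Shipping BV.
Chain via Silverbay Ventures LLC → Slate Industries Corp. (R1): 97% × 58% × 43% = 24.1918% of Redpoint Partners LP.
Direct interest in Redpoint Partners LP: 21%.
Chain via Wildmere Shipping BV → Vantage Services GmbH (R1): 65% × 66% × 31% = 13.299% of Redpoint Partners LP.
Aggregating (R3): 24.1918% + 21% + 13.299% = 58.4908%.

58.4908%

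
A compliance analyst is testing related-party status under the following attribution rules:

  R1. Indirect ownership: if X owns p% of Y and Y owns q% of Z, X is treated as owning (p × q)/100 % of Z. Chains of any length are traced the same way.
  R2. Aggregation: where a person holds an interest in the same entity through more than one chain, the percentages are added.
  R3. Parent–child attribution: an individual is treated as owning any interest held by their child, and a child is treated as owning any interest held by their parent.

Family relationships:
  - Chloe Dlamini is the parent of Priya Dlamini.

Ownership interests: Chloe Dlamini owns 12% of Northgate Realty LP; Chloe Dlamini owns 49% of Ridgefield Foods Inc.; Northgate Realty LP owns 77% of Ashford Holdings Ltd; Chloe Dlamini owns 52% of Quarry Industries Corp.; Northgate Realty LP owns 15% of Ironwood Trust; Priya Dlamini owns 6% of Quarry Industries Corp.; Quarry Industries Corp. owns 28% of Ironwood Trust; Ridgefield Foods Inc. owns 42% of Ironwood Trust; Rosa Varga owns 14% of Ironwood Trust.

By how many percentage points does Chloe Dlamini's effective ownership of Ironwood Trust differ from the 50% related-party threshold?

11.38

By parent–child attribution (R3), Chloe Dlamini is treated as also owning Priya Dlamini's interest in Quarry Industries Corp, giving 52% + 6% = 58%.
Chain via Ridgefield Foods Inc. (R1): 49% × 42% = 20.58% of Ironwood Trust.
Chain via Quarry Industries Corp. (R1): 58% × 28% = 16.24% of Ironwood Trust.
Chain via Northgate Realty LP (R1): 12% × 15% = 1.8% of Ironwood Trust.
Aggregating (R2): 20.58% + 16.24% + 1.8% = 38.62%.
38.62% falls short of the 50% threshold by 11.38 percentage points.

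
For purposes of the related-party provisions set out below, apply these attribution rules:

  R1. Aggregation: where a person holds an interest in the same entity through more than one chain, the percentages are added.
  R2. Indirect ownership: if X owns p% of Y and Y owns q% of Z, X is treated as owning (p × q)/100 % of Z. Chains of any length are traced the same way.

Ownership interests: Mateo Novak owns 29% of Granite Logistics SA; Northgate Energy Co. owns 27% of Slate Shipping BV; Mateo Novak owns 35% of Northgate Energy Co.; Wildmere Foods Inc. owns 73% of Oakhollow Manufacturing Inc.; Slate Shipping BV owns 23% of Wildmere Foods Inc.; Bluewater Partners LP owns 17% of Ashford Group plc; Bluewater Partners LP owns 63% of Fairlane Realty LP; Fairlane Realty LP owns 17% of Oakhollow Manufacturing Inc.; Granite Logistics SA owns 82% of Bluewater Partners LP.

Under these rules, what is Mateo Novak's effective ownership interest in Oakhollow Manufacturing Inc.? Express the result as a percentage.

Chain via Northgate Energy Co. → Slate Shipping BV → Wildmere Foods Inc. (R2): 35% × 27% × 23% × 73% = 1.586655% of Oakhollow Manufacturing Inc.
Chain via Granite Logistics SA → Bluewater Partners LP → Fairlane Realty LP (R2): 29% × 82% × 63% × 17% = 2.546838% of Oakhollow Manufacturing Inc.
Aggregating (R1): 1.586655% + 2.546838% = 4.133493%.

4.133493%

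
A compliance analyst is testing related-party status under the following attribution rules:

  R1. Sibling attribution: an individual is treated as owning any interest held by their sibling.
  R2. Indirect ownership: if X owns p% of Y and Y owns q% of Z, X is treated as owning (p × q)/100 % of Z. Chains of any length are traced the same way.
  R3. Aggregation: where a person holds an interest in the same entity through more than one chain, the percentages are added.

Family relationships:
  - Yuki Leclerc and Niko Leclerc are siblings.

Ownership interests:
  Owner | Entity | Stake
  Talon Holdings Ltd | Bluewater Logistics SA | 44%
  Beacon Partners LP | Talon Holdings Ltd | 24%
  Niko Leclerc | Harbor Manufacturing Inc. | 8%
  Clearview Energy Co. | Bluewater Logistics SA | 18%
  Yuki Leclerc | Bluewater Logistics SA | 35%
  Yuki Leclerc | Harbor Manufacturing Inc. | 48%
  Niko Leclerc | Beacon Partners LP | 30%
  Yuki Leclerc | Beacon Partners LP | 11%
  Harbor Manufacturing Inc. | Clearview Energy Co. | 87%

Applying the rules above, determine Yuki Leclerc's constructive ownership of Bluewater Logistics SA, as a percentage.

By sibling attribution (R1), Yuki Leclerc is treated as also owning Niko Leclerc's interest in Beacon Partners LP, giving 11% + 30% = 41%.
By sibling attribution (R1), Yuki Leclerc is treated as also owning Niko Leclerc's interest in Harbor Manufacturing Inc, giving 48% + 8% = 56%.
Chain via Beacon Partners LP → Talon Holdings Ltd (R2): 41% × 24% × 44% = 4.3296% of Bluewater Logistics SA.
Chain via Harbor Manufacturing Inc. → Clearview Energy Co. (R2): 56% × 87% × 18% = 8.7696% of Bluewater Logistics SA.
Direct interest in Bluewater Logistics SA: 35%.
Aggregating (R3): 4.3296% + 8.7696% + 35% = 48.0992%.

48.0992%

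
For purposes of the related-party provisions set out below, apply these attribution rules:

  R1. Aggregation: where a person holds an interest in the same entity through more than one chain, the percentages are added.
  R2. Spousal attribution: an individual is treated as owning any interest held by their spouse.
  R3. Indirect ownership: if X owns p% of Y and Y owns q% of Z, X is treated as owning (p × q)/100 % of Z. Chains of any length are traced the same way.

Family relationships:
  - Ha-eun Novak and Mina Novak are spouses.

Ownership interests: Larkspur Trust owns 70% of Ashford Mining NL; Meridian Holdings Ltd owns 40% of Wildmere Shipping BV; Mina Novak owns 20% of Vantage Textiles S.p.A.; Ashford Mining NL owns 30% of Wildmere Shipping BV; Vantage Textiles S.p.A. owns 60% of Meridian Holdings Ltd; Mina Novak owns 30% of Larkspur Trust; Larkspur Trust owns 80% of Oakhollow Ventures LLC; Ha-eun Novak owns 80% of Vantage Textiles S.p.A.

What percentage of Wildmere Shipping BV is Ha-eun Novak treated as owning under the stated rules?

By spousal attribution (R2), Ha-eun Novak is treated as also owning Mina Novak's interest in Vantage Textiles S.p.A, giving 80% + 20% = 100%.
By spousal attribution (R2), Ha-eun Novak is treated as owning Mina Novak's 30% interest in Larkspur Trust.
Chain via Vantage Textiles S.p.A. → Meridian Holdings Ltd (R3): 100% × 60% × 40% = 24% of Wildmere Shipping BV.
Chain via Larkspur Trust → Ashford Mining NL (R3): 30% × 70% × 30% = 6.3% of Wildmere Shipping BV.
Aggregating (R1): 24% + 6.3% = 30.3%.

30.3%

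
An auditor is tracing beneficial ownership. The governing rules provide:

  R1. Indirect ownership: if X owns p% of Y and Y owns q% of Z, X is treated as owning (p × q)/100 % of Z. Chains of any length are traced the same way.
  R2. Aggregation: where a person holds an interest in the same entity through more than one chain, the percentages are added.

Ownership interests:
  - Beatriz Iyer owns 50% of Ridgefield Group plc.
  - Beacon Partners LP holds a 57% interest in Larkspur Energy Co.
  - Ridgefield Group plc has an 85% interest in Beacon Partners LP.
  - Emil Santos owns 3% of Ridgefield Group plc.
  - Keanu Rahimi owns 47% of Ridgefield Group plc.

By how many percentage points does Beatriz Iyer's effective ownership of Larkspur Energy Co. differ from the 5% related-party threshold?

Chain via Ridgefield Group plc → Beacon Partners LP (R1): 50% × 85% × 57% = 24.225% of Larkspur Energy Co.
24.225% exceeds the 5% threshold by 19.225 percentage points.

19.225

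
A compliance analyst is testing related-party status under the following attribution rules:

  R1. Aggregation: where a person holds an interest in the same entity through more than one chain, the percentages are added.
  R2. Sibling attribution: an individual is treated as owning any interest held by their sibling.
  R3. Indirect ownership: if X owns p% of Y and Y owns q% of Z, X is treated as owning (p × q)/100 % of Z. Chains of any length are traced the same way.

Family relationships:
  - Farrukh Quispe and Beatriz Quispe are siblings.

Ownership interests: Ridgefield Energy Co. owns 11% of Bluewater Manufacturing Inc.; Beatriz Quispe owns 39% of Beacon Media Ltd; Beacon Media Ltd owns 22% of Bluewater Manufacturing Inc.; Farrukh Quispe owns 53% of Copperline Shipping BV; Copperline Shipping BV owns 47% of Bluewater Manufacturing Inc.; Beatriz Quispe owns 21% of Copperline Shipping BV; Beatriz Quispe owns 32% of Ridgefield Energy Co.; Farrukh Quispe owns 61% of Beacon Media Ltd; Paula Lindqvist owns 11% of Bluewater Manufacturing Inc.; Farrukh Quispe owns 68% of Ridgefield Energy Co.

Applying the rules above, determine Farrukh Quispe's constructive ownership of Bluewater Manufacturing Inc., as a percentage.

By sibling attribution (R2), Farrukh Quispe is treated as also owning Beatriz Quispe's interest in Beacon Media Ltd, giving 61% + 39% = 100%.
By sibling attribution (R2), Farrukh Quispe is treated as also owning Beatriz Quispe's interest in Ridgefield Energy Co, giving 68% + 32% = 100%.
By sibling attribution (R2), Farrukh Quispe is treated as also owning Beatriz Quispe's interest in Copperline Shipping BV, giving 53% + 21% = 74%.
Chain via Beacon Media Ltd (R3): 100% × 22% = 22% of Bluewater Manufacturing Inc.
Chain via Ridgefield Energy Co. (R3): 100% × 11% = 11% of Bluewater Manufacturing Inc.
Chain via Copperline Shipping BV (R3): 74% × 47% = 34.78% of Bluewater Manufacturing Inc.
Aggregating (R1): 22% + 11% + 34.78% = 67.78%.

67.78%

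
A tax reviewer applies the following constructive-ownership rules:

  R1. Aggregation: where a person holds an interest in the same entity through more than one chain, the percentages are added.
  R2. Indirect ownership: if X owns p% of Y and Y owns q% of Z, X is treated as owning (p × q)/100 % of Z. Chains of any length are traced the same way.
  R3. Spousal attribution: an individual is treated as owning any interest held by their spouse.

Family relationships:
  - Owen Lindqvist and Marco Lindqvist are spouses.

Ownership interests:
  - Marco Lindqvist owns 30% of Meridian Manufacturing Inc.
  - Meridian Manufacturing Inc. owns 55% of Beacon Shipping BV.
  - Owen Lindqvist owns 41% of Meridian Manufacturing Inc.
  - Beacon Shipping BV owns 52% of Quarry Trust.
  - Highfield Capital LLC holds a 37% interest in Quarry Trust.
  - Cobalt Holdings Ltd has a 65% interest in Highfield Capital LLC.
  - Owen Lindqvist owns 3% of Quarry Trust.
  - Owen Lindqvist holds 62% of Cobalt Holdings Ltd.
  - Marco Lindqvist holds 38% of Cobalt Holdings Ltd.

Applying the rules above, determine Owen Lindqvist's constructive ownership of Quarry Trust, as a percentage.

By spousal attribution (R3), Owen Lindqvist is treated as also owning Marco Lindqvist's interest in Meridian Manufacturing Inc, giving 41% + 30% = 71%.
By spousal attribution (R3), Owen Lindqvist is treated as also owning Marco Lindqvist's interest in Cobalt Holdings Ltd, giving 62% + 38% = 100%.
Chain via Meridian Manufacturing Inc. → Beacon Shipping BV (R2): 71% × 55% × 52% = 20.306% of Quarry Trust.
Chain via Cobalt Holdings Ltd → Highfield Capital LLC (R2): 100% × 65% × 37% = 24.05% of Quarry Trust.
Direct interest in Quarry Trust: 3%.
Aggregating (R1): 20.306% + 24.05% + 3% = 47.356%.

47.356%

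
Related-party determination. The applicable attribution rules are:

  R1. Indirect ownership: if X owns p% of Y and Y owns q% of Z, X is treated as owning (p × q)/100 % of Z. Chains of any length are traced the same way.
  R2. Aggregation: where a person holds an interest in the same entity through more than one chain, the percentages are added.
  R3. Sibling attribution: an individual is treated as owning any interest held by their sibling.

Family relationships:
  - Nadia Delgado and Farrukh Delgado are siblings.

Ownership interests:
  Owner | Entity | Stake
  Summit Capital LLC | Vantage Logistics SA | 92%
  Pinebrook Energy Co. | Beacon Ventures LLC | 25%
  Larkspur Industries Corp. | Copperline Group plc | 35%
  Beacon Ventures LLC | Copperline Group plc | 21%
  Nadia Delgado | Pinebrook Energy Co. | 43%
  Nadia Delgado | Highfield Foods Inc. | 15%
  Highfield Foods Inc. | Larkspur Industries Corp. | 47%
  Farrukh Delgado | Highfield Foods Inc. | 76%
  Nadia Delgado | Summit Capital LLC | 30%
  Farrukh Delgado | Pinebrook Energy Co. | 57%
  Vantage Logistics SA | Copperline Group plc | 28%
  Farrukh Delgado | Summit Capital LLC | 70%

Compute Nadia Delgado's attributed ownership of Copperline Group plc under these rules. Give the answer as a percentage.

45.9795%

By sibling attribution (R3), Nadia Delgado is treated as also owning Farrukh Delgado's interest in Highfield Foods Inc, giving 15% + 76% = 91%.
By sibling attribution (R3), Nadia Delgado is treated as also owning Farrukh Delgado's interest in Pinebrook Energy Co, giving 43% + 57% = 100%.
By sibling attribution (R3), Nadia Delgado is treated as also owning Farrukh Delgado's interest in Summit Capital LLC, giving 30% + 70% = 100%.
Chain via Highfield Foods Inc. → Larkspur Industries Corp. (R1): 91% × 47% × 35% = 14.9695% of Copperline Group plc.
Chain via Pinebrook Energy Co. → Beacon Ventures LLC (R1): 100% × 25% × 21% = 5.25% of Copperline Group plc.
Chain via Summit Capital LLC → Vantage Logistics SA (R1): 100% × 92% × 28% = 25.76% of Copperline Group plc.
Aggregating (R2): 14.9695% + 5.25% + 25.76% = 45.9795%.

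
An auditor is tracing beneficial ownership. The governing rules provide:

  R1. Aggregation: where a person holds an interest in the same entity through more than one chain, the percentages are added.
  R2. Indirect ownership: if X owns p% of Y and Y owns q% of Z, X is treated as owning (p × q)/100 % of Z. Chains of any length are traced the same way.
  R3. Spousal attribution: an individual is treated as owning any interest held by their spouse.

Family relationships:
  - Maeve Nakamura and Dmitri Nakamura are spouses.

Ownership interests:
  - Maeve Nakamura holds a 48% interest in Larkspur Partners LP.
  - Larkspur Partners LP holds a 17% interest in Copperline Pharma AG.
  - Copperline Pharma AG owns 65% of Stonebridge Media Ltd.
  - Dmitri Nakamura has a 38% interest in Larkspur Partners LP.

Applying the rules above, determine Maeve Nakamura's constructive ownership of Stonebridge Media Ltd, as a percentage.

9.503%

By spousal attribution (R3), Maeve Nakamura is treated as also owning Dmitri Nakamura's interest in Larkspur Partners LP, giving 48% + 38% = 86%.
Chain via Larkspur Partners LP → Copperline Pharma AG (R2): 86% × 17% × 65% = 9.503% of Stonebridge Media Ltd.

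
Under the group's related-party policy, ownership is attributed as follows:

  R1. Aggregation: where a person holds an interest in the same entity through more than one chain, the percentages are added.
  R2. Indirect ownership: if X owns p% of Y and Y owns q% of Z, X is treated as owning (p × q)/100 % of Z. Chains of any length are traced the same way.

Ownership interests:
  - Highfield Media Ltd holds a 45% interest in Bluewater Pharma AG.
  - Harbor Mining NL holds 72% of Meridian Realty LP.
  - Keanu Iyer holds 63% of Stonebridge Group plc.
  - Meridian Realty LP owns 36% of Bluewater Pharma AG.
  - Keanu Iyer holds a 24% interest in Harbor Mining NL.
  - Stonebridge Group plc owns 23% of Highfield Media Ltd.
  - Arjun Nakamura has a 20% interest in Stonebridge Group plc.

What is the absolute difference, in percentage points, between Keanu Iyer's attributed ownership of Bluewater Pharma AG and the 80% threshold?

Chain via Stonebridge Group plc → Highfield Media Ltd (R2): 63% × 23% × 45% = 6.5205% of Bluewater Pharma AG.
Chain via Harbor Mining NL → Meridian Realty LP (R2): 24% × 72% × 36% = 6.2208% of Bluewater Pharma AG.
Aggregating (R1): 6.5205% + 6.2208% = 12.7413%.
12.7413% falls short of the 80% threshold by 67.2587 percentage points.

67.2587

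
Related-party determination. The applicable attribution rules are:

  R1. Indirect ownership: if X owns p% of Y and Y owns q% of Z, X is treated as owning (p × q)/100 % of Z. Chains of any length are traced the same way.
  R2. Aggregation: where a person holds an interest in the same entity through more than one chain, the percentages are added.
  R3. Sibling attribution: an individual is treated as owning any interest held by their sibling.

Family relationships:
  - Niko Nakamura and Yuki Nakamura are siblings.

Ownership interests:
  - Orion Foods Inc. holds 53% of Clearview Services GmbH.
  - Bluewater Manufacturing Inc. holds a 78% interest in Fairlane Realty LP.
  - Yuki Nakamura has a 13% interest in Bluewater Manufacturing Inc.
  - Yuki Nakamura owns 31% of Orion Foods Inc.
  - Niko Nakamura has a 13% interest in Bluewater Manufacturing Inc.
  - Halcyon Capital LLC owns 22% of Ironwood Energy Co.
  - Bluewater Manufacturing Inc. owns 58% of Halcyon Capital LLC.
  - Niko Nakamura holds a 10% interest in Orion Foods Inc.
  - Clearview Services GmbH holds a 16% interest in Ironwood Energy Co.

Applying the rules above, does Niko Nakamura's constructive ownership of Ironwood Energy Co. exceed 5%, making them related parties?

By sibling attribution (R3), Niko Nakamura is treated as also owning Yuki Nakamura's interest in Bluewater Manufacturing Inc, giving 13% + 13% = 26%.
By sibling attribution (R3), Niko Nakamura is treated as also owning Yuki Nakamura's interest in Orion Foods Inc, giving 10% + 31% = 41%.
Chain via Bluewater Manufacturing Inc. → Halcyon Capital LLC (R1): 26% × 58% × 22% = 3.3176% of Ironwood Energy Co.
Chain via Orion Foods Inc. → Clearview Services GmbH (R1): 41% × 53% × 16% = 3.4768% of Ironwood Energy Co.
Aggregating (R2): 3.3176% + 3.4768% = 6.7944%.
6.7944% exceeds the 5% threshold, so Niko is a related party to Ironwood Energy Co.

Yes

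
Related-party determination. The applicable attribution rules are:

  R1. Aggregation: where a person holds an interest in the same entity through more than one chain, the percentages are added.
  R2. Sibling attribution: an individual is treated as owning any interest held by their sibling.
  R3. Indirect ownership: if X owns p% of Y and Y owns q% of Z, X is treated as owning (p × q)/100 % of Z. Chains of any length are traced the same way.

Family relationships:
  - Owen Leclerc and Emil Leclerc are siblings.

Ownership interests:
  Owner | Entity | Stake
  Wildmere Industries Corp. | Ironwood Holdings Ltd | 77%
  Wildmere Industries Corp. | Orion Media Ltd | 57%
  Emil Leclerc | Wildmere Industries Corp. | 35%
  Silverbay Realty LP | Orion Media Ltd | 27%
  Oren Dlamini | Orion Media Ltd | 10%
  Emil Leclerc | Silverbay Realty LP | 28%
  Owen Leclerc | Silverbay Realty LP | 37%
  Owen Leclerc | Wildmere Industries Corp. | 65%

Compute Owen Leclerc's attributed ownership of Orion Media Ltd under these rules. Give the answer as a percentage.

By sibling attribution (R2), Owen Leclerc is treated as also owning Emil Leclerc's interest in Wildmere Industries Corp, giving 65% + 35% = 100%.
By sibling attribution (R2), Owen Leclerc is treated as also owning Emil Leclerc's interest in Silverbay Realty LP, giving 37% + 28% = 65%.
Chain via Wildmere Industries Corp. (R3): 100% × 57% = 57% of Orion Media Ltd.
Chain via Silverbay Realty LP (R3): 65% × 27% = 17.55% of Orion Media Ltd.
Aggregating (R1): 57% + 17.55% = 74.55%.

74.55%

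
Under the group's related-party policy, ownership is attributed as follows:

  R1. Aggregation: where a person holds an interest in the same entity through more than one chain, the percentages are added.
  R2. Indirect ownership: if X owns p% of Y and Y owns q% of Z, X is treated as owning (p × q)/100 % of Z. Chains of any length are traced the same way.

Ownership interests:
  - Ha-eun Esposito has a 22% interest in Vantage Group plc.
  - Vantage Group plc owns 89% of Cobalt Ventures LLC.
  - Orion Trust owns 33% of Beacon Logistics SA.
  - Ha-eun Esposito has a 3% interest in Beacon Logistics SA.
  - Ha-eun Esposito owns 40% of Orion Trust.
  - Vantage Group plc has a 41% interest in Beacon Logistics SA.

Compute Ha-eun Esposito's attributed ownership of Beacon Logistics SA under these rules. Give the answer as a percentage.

Chain via Vantage Group plc (R2): 22% × 41% = 9.02% of Beacon Logistics SA.
Chain via Orion Trust (R2): 40% × 33% = 13.2% of Beacon Logistics SA.
Direct interest in Beacon Logistics SA: 3%.
Aggregating (R1): 9.02% + 13.2% + 3% = 25.22%.

25.22%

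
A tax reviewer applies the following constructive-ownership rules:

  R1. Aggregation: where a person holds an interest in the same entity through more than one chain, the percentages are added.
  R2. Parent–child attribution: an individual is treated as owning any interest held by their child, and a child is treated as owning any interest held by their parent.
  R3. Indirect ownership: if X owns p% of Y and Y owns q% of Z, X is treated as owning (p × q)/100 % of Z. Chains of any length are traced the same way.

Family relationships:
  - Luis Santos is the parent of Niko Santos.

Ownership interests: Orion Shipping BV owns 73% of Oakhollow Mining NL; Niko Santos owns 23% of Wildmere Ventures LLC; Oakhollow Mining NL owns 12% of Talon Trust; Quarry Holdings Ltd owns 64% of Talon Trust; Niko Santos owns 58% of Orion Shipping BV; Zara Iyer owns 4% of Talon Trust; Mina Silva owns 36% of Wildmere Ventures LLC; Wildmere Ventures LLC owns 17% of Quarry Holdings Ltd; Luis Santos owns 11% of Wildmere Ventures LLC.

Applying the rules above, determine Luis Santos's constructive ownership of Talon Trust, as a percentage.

By parent–child attribution (R2), Luis Santos is treated as also owning Niko Santos's interest in Wildmere Ventures LLC, giving 11% + 23% = 34%.
By parent–child attribution (R2), Luis Santos is treated as owning Niko Santos's 58% interest in Orion Shipping BV.
Chain via Wildmere Ventures LLC → Quarry Holdings Ltd (R3): 34% × 17% × 64% = 3.6992% of Talon Trust.
Chain via Orion Shipping BV → Oakhollow Mining NL (R3): 58% × 73% × 12% = 5.0808% of Talon Trust.
Aggregating (R1): 3.6992% + 5.0808% = 8.78%.

8.78%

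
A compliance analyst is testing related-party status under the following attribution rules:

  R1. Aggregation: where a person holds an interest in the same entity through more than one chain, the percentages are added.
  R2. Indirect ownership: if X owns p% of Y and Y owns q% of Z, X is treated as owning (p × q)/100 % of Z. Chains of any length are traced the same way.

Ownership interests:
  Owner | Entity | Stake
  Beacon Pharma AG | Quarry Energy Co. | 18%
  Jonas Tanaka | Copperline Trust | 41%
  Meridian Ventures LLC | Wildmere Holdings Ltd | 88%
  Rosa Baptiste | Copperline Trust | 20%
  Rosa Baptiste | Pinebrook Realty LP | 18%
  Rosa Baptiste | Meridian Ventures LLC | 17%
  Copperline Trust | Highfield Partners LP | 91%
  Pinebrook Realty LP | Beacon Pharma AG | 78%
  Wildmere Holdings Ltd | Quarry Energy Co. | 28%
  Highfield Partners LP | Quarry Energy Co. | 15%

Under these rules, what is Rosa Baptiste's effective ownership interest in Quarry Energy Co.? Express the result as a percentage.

Chain via Copperline Trust → Highfield Partners LP (R2): 20% × 91% × 15% = 2.73% of Quarry Energy Co.
Chain via Pinebrook Realty LP → Beacon Pharma AG (R2): 18% × 78% × 18% = 2.5272% of Quarry Energy Co.
Chain via Meridian Ventures LLC → Wildmere Holdings Ltd (R2): 17% × 88% × 28% = 4.1888% of Quarry Energy Co.
Aggregating (R1): 2.73% + 2.5272% + 4.1888% = 9.446%.

9.446%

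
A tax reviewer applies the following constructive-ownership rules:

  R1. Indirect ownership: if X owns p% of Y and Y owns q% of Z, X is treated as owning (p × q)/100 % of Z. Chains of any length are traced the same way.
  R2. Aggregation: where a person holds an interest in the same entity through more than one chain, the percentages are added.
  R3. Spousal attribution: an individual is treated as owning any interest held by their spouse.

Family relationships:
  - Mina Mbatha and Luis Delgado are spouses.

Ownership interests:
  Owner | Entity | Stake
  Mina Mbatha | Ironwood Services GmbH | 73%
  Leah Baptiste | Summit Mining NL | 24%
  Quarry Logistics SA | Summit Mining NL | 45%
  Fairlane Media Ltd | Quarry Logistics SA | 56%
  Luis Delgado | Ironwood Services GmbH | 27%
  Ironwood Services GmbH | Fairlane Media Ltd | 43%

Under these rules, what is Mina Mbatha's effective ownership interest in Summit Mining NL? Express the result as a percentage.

10.836%

By spousal attribution (R3), Mina Mbatha is treated as also owning Luis Delgado's interest in Ironwood Services GmbH, giving 73% + 27% = 100%.
Chain via Ironwood Services GmbH → Fairlane Media Ltd → Quarry Logistics SA (R1): 100% × 43% × 56% × 45% = 10.836% of Summit Mining NL.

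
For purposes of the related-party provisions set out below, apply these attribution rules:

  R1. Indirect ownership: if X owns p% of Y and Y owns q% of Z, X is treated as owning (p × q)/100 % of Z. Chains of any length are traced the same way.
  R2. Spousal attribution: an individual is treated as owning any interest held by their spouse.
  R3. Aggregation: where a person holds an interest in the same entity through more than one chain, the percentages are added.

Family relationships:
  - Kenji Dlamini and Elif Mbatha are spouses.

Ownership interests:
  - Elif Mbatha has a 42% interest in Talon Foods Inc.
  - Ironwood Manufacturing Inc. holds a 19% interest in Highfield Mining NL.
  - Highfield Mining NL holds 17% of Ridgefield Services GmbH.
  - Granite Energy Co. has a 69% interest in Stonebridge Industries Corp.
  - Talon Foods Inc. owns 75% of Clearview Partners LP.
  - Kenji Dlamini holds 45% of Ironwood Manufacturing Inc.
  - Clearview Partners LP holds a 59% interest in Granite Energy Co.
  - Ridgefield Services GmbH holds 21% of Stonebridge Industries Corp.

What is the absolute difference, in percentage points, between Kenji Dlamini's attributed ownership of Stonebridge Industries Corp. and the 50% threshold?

By spousal attribution (R2), Kenji Dlamini is treated as owning Elif Mbatha's 42% interest in Talon Foods Inc.
Chain via Ironwood Manufacturing Inc. → Highfield Mining NL → Ridgefield Services GmbH (R1): 45% × 19% × 17% × 21% = 0.305235% of Stonebridge Industries Corp.
Chain via Talon Foods Inc. → Clearview Partners LP → Granite Energy Co. (R1): 42% × 75% × 59% × 69% = 12.82365% of Stonebridge Industries Corp.
Aggregating (R3): 0.305235% + 12.82365% = 13.128885%.
13.128885% falls short of the 50% threshold by 36.871115 percentage points.

36.871115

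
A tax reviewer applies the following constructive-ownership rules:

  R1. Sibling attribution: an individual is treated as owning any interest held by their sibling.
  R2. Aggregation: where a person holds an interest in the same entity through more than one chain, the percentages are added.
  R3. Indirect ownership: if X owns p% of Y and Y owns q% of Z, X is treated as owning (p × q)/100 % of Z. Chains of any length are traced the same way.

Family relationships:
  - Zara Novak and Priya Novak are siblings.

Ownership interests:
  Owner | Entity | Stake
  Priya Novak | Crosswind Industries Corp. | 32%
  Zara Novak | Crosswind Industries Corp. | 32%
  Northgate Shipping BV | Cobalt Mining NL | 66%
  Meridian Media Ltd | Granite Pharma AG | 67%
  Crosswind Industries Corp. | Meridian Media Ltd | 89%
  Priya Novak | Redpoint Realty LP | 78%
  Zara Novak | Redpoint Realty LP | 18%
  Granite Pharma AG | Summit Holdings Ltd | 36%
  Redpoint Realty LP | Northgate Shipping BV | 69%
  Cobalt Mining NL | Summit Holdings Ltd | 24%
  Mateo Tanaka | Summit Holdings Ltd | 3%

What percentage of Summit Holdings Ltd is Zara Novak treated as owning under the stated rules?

By sibling attribution (R1), Zara Novak is treated as also owning Priya Novak's interest in Crosswind Industries Corp, giving 32% + 32% = 64%.
By sibling attribution (R1), Zara Novak is treated as also owning Priya Novak's interest in Redpoint Realty LP, giving 18% + 78% = 96%.
Chain via Crosswind Industries Corp. → Meridian Media Ltd → Granite Pharma AG (R3): 64% × 89% × 67% × 36% = 13.738752% of Summit Holdings Ltd.
Chain via Redpoint Realty LP → Northgate Shipping BV → Cobalt Mining NL (R3): 96% × 69% × 66% × 24% = 10.492416% of Summit Holdings Ltd.
Aggregating (R2): 13.738752% + 10.492416% = 24.231168%.

24.231168%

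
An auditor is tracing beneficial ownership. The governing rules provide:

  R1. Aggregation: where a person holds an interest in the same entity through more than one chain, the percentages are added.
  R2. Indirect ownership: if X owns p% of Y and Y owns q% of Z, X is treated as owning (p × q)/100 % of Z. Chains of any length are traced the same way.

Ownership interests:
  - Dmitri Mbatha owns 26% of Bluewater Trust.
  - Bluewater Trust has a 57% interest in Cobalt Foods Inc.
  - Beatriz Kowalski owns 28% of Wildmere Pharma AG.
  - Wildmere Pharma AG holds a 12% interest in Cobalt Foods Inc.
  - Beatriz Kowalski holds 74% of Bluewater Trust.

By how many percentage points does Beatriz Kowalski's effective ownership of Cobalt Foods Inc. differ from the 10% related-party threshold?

35.54

Chain via Wildmere Pharma AG (R2): 28% × 12% = 3.36% of Cobalt Foods Inc.
Chain via Bluewater Trust (R2): 74% × 57% = 42.18% of Cobalt Foods Inc.
Aggregating (R1): 3.36% + 42.18% = 45.54%.
45.54% exceeds the 10% threshold by 35.54 percentage points.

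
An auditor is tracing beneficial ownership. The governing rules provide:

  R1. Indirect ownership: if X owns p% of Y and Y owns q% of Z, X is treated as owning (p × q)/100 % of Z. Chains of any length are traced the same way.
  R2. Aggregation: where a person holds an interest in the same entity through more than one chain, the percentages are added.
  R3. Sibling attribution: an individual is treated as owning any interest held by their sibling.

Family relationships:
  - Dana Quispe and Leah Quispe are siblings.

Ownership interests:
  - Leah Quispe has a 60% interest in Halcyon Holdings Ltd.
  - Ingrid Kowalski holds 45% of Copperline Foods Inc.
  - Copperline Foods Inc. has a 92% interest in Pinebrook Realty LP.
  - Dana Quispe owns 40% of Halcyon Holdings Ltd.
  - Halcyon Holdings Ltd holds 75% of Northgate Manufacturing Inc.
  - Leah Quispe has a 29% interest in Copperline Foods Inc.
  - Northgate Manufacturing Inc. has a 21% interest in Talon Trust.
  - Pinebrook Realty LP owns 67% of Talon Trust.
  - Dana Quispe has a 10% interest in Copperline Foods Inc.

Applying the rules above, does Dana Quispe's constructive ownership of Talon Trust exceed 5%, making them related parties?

Yes

By sibling attribution (R3), Dana Quispe is treated as also owning Leah Quispe's interest in Halcyon Holdings Ltd, giving 40% + 60% = 100%.
By sibling attribution (R3), Dana Quispe is treated as also owning Leah Quispe's interest in Copperline Foods Inc, giving 10% + 29% = 39%.
Chain via Halcyon Holdings Ltd → Northgate Manufacturing Inc. (R1): 100% × 75% × 21% = 15.75% of Talon Trust.
Chain via Copperline Foods Inc. → Pinebrook Realty LP (R1): 39% × 92% × 67% = 24.0396% of Talon Trust.
Aggregating (R2): 15.75% + 24.0396% = 39.7896%.
39.7896% exceeds the 5% threshold, so Dana is a related party to Talon Trust.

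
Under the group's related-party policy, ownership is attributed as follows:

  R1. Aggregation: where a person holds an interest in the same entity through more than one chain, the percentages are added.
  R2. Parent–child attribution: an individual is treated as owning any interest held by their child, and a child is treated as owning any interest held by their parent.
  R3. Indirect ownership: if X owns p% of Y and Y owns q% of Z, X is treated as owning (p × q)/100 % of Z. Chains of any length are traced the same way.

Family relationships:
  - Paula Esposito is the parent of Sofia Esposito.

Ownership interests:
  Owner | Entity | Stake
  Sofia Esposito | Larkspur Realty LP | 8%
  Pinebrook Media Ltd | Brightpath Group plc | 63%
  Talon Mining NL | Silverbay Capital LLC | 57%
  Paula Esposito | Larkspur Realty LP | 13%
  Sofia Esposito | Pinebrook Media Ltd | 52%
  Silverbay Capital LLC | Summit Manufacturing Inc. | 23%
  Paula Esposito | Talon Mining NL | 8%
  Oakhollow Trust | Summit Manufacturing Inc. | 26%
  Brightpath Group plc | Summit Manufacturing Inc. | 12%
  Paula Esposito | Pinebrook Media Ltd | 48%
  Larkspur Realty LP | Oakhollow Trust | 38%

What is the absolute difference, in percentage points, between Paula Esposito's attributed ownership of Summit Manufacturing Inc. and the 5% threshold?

5.6836

By parent–child attribution (R2), Paula Esposito is treated as also owning Sofia Esposito's interest in Larkspur Realty LP, giving 13% + 8% = 21%.
By parent–child attribution (R2), Paula Esposito is treated as also owning Sofia Esposito's interest in Pinebrook Media Ltd, giving 48% + 52% = 100%.
Chain via Larkspur Realty LP → Oakhollow Trust (R3): 21% × 38% × 26% = 2.0748% of Summit Manufacturing Inc.
Chain via Talon Mining NL → Silverbay Capital LLC (R3): 8% × 57% × 23% = 1.0488% of Summit Manufacturing Inc.
Chain via Pinebrook Media Ltd → Brightpath Group plc (R3): 100% × 63% × 12% = 7.56% of Summit Manufacturing Inc.
Aggregating (R1): 2.0748% + 1.0488% + 7.56% = 10.6836%.
10.6836% exceeds the 5% threshold by 5.6836 percentage points.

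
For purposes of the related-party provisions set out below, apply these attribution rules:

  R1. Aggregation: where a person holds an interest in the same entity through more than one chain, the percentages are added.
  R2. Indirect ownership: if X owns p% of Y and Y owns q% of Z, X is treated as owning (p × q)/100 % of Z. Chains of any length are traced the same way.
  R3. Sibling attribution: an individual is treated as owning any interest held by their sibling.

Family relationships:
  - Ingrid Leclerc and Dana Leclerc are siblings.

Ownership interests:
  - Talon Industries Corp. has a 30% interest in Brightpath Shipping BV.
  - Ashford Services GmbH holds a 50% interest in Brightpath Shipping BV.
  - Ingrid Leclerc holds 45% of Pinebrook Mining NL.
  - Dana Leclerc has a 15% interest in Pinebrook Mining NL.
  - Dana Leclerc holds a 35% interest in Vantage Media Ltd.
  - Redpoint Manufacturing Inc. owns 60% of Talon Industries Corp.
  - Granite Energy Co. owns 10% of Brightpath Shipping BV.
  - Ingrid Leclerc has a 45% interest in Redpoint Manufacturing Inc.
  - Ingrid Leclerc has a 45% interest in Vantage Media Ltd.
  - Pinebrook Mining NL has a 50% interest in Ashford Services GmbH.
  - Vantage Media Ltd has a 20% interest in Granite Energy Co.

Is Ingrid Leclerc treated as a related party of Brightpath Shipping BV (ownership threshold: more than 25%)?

By sibling attribution (R3), Ingrid Leclerc is treated as also owning Dana Leclerc's interest in Pinebrook Mining NL, giving 45% + 15% = 60%.
By sibling attribution (R3), Ingrid Leclerc is treated as also owning Dana Leclerc's interest in Vantage Media Ltd, giving 45% + 35% = 80%.
Chain via Pinebrook Mining NL → Ashford Services GmbH (R2): 60% × 50% × 50% = 15% of Brightpath Shipping BV.
Chain via Redpoint Manufacturing Inc. → Talon Industries Corp. (R2): 45% × 60% × 30% = 8.1% of Brightpath Shipping BV.
Chain via Vantage Media Ltd → Granite Energy Co. (R2): 80% × 20% × 10% = 1.6% of Brightpath Shipping BV.
Aggregating (R1): 15% + 8.1% + 1.6% = 24.7%.
24.7% does not exceed the 25% threshold, so Ingrid is not a related party to Brightpath Shipping BV.

No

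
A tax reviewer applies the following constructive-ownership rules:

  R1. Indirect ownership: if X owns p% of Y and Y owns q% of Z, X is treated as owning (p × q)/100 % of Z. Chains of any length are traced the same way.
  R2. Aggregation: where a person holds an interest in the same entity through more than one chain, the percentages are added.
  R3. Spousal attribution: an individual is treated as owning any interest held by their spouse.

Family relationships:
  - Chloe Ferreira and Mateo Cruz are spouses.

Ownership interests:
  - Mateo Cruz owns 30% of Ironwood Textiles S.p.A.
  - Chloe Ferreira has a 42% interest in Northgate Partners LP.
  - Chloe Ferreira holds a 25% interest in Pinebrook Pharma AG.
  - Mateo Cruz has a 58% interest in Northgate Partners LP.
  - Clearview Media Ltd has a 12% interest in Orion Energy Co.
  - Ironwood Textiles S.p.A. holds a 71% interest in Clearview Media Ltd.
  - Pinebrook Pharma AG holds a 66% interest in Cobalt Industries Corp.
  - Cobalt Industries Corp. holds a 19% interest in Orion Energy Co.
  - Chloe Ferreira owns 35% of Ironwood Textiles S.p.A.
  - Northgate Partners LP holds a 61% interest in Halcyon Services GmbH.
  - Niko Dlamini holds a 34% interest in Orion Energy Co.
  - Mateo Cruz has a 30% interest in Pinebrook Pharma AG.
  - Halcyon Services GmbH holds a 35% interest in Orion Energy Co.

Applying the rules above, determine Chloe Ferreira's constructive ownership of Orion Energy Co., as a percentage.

33.785%

By spousal attribution (R3), Chloe Ferreira is treated as also owning Mateo Cruz's interest in Northgate Partners LP, giving 42% + 58% = 100%.
By spousal attribution (R3), Chloe Ferreira is treated as also owning Mateo Cruz's interest in Ironwood Textiles S.p.A, giving 35% + 30% = 65%.
By spousal attribution (R3), Chloe Ferreira is treated as also owning Mateo Cruz's interest in Pinebrook Pharma AG, giving 25% + 30% = 55%.
Chain via Northgate Partners LP → Halcyon Services GmbH (R1): 100% × 61% × 35% = 21.35% of Orion Energy Co.
Chain via Ironwood Textiles S.p.A. → Clearview Media Ltd (R1): 65% × 71% × 12% = 5.538% of Orion Energy Co.
Chain via Pinebrook Pharma AG → Cobalt Industries Corp. (R1): 55% × 66% × 19% = 6.897% of Orion Energy Co.
Aggregating (R2): 21.35% + 5.538% + 6.897% = 33.785%.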